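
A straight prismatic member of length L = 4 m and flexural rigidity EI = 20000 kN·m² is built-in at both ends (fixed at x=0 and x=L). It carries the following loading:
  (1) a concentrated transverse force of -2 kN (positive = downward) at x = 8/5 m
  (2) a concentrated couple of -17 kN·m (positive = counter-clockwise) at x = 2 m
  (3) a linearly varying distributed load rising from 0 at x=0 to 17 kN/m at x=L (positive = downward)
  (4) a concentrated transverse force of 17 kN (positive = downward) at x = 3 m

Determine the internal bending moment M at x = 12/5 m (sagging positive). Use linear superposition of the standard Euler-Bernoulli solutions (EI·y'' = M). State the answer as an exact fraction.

Load 1 — point force P=-2 kN at a=8/5 m (b=L-a=12/5):
  M_1 = Pa²(a+3b)(L-x)/L³ - Pa²b/L²  [x>a] = (-2)·(8/5)²·((8/5)+3·(12/5))·(4-(12/5))/4³ - (-2)·(8/5)²·(12/5)/4² = -224/625 kN·m
Load 2 — applied couple M₀=-17 kN·m at a=2 m (b=L-a=2):
  M_2 = R_Ax - M_A - M₀  [x>a] with R_A=-51/8, M_A=-17/4 = (-51/8)·(12/5) - (-17/4) - (-17) = 119/20 kN·m
Load 3 — triangular load w₀=17 kN/m (0→w₀ over full span):
  M_3 = 3w₀Lx/20 - w₀L²/30 - w₀x³/(6L) = 3·17·4·(12/5)/20 - 17·4²/30 - 17·(12/5)³/(6·4) = 2108/375 kN·m
Load 4 — point force P=17 kN at a=3 m (b=L-a=1):
  M_4 = Pb²(3a+b)x/L³ - Pab²/L²  [x≤a] = 17·1²·(3·3+1)·(12/5)/4³ - 17·3·1²/4² = 51/16 kN·m
Superposition: M = Σ M_i = 432013/30000 kN·m ≈ 14.400433 kN·m

M(12/5) = 432013/30000 kN·m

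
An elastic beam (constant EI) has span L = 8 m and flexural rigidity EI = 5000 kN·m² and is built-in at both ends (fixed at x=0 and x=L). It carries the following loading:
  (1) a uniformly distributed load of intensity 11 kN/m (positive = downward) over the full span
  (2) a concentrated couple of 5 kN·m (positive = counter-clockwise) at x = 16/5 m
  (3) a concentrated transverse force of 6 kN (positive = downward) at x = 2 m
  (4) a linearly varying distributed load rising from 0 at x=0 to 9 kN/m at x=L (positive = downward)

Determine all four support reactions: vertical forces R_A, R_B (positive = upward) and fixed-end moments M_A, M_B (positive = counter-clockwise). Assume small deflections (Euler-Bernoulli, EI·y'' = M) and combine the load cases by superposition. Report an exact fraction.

R_A = 4861/80 kN, M_A = 5113/60 kN·m, R_B = 5539/80 kN, M_B = -5287/60 kN·m

Load 1 — uniform load w=11 kN/m over full span:
  R_A = wL/2 = 11·8/2 = 44 kN
  M_A = wL²/12 = 11·8²/12 = 176/3 kN·m
  R_B = wL/2 = 11·8/2 = 44 kN
  M_B = -wL²/12 = -11·8²/12 = -176/3 kN·m
Load 2 — applied couple M₀=5 kN·m at a=16/5 m (b=L-a=24/5):
  R_A = 6M₀ab/L³ = 6·5·(16/5)·(24/5)/8³ = 9/10 kN
  M_A = M₀b(2a-b)/L² = 5·(24/5)·(2·(16/5)-(24/5))/8² = 3/5 kN·m
  R_B = -6M₀ab/L³ = -6·5·(16/5)·(24/5)/8³ = -9/10 kN
  M_B = M₀a(2b-a)/L² = 5·(16/5)·(2·(24/5)-(16/5))/8² = 8/5 kN·m
Load 3 — point force P=6 kN at a=2 m (b=L-a=6):
  R_A = Pb²(3a+b)/L³ = 6·6²·(3·2+6)/8³ = 81/16 kN
  M_A = Pab²/L² = 6·2·6²/8² = 27/4 kN·m
  R_B = Pa²(a+3b)/L³ = 6·2²·(2+3·6)/8³ = 15/16 kN
  M_B = -Pa²b/L² = -6·2²·6/8² = -9/4 kN·m
Load 4 — triangular load w₀=9 kN/m (0→w₀ over full span):
  R_A = 3w₀L/20 = 3·9·8/20 = 54/5 kN
  M_A = w₀L²/30 = 9·8²/30 = 96/5 kN·m
  R_B = 7w₀L/20 = 7·9·8/20 = 126/5 kN
  M_B = -w₀L²/20 = -9·8²/20 = -144/5 kN·m
Superposition: R_A = 4861/80 kN, M_A = 5113/60 kN·m, R_B = 5539/80 kN, M_B = -5287/60 kN·m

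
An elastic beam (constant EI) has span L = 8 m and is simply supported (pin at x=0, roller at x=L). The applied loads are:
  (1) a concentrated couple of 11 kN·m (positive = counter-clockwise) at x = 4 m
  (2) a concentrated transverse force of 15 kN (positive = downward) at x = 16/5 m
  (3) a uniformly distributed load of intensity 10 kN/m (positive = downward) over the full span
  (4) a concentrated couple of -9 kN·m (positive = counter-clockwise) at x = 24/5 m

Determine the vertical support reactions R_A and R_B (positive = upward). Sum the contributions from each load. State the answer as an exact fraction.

Load 1 — applied couple M₀=11 kN·m at a=4 m (b=L-a=4):
  R_A = M₀/L = 11/8 kN
  R_B = -M₀/L = -11/8 kN
Load 2 — point force P=15 kN at a=16/5 m (b=L-a=24/5):
  R_A = Pb/L = 15·(24/5)/8 = 9 kN
  R_B = Pa/L = 15·(16/5)/8 = 6 kN
Load 3 — uniform load w=10 kN/m over full span:
  R_A = wL/2 = 10·8/2 = 40 kN
  R_B = wL/2 = 10·8/2 = 40 kN
Load 4 — applied couple M₀=-9 kN·m at a=24/5 m (b=L-a=16/5):
  R_A = M₀/L = (-9)/8 = -9/8 kN
  R_B = -M₀/L = -(-9)/8 = 9/8 kN
Superposition: R_A = 197/4 kN, R_B = 183/4 kN

R_A = 197/4 kN, R_B = 183/4 kN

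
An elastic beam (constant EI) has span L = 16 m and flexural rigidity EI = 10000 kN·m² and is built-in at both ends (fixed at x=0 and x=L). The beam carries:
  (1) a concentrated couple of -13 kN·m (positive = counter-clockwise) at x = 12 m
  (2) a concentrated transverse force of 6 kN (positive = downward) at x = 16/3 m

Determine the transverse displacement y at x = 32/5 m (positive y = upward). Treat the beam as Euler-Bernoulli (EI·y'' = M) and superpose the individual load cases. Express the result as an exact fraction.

Load 1 — applied couple M₀=-13 kN·m at a=12 m (b=L-a=4):
  y_1 = (R_Ax³/6 - M_Ax²/2)/EI  [x≤a] with R_A=-117/128, M_A=-65/16 = ((-117/128)·(32/5)³/6 - (-65/16)·(32/5)²/2)/10000 = 338/78125 m
Load 2 — point force P=6 kN at a=16/3 m (b=L-a=32/3):
  y_2 = -Pa²(L-x)²(3bL-(3b+a)(L-x))/(6L³EI)  [x>a] = -6·(16/3)²·(16-(32/5))²·(3·(32/3)·16-(3·(32/3)+(16/3))·(16-(32/5)))/(6·16³·10000) = -768/78125 m
Superposition: y = Σ y_i = -86/15625 m ≈ -0.005504 m

y(32/5) = -86/15625 m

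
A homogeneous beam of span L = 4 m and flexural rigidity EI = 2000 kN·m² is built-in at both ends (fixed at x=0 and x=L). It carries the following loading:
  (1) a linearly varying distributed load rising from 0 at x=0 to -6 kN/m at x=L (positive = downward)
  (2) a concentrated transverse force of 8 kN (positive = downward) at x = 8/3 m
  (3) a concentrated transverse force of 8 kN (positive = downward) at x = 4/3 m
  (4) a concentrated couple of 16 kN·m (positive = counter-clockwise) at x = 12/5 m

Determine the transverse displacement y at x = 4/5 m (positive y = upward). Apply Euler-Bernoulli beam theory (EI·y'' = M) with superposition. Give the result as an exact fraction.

y(4/5) = -17744/17578125 m

Load 1 — triangular load w₀=-6 kN/m (0→w₀ over full span):
  y_1 = -w₀x²(L-x)²(x+2L)/(120LEI) = -(-6)·(4/5)²·(4-(4/5))²·((4/5)+2·4)/(120·4·2000) = 704/1953125 m
Load 2 — point force P=8 kN at a=8/3 m (b=L-a=4/3):
  y_2 = -Pb²x²(3aL-(3a+b)x)/(6L³EI)  [x≤a] = -8·(4/3)²·(4/5)²·(3·(8/3)·4-(3·(8/3)+(4/3))·(4/5))/(6·4³·2000) = -368/1265625 m
Load 3 — point force P=8 kN at a=4/3 m (b=L-a=8/3):
  y_3 = -Pb²x²(3aL-(3a+b)x)/(6L³EI)  [x≤a] = -8·(8/3)²·(4/5)²·(3·(4/3)·4-(3·(4/3)+(8/3))·(4/5))/(6·4³·2000) = -128/253125 m
Load 4 — applied couple M₀=16 kN·m at a=12/5 m (b=L-a=8/5):
  y_4 = (R_Ax³/6 - M_Ax²/2)/EI  [x≤a] with R_A=144/25, M_A=128/25 = ((144/25)·(4/5)³/6 - (128/25)·(4/5)²/2)/2000 = -224/390625 m
Superposition: y = Σ y_i = -17744/17578125 m ≈ -0.001009 m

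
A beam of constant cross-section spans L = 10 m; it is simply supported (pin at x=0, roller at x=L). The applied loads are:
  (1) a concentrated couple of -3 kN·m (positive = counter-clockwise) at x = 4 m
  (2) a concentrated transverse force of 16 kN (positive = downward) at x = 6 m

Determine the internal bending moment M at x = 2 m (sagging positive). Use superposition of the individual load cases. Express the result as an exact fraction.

M(2) = 61/5 kN·m

Load 1 — applied couple M₀=-3 kN·m at a=4 m (b=L-a=6):
  M_1 = M₀x/L  [x≤a] = (-3)·2/10 = -3/5 kN·m
Load 2 — point force P=16 kN at a=6 m (b=L-a=4):
  M_2 = Pbx/L  [x≤a] = 16·4·2/10 = 64/5 kN·m
Superposition: M = Σ M_i = 61/5 kN·m ≈ 12.200000 kN·m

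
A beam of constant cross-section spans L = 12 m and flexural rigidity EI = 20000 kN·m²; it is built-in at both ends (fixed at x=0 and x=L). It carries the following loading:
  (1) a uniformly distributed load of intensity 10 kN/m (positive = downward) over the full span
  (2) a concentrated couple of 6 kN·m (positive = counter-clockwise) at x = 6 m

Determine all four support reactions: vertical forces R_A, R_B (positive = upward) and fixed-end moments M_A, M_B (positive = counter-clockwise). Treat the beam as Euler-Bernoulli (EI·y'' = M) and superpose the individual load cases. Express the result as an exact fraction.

R_A = 243/4 kN, M_A = 243/2 kN·m, R_B = 237/4 kN, M_B = -237/2 kN·m

Load 1 — uniform load w=10 kN/m over full span:
  R_A = wL/2 = 10·12/2 = 60 kN
  M_A = wL²/12 = 10·12²/12 = 120 kN·m
  R_B = wL/2 = 10·12/2 = 60 kN
  M_B = -wL²/12 = -10·12²/12 = -120 kN·m
Load 2 — applied couple M₀=6 kN·m at a=6 m (b=L-a=6):
  R_A = 6M₀ab/L³ = 6·6·6·6/12³ = 3/4 kN
  M_A = M₀b(2a-b)/L² = 6·6·(2·6-6)/12² = 3/2 kN·m
  R_B = -6M₀ab/L³ = -6·6·6·6/12³ = -3/4 kN
  M_B = M₀a(2b-a)/L² = 6·6·(2·6-6)/12² = 3/2 kN·m
Superposition: R_A = 243/4 kN, M_A = 243/2 kN·m, R_B = 237/4 kN, M_B = -237/2 kN·m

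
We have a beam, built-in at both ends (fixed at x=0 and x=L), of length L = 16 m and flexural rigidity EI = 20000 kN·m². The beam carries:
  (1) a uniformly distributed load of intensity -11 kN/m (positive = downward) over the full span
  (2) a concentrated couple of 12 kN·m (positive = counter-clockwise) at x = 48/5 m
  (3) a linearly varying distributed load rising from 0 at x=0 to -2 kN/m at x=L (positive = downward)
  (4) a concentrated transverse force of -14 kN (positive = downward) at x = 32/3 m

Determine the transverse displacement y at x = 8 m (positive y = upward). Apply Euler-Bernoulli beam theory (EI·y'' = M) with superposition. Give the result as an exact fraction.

y(8) = 141656/1265625 m

Load 1 — uniform load w=-11 kN/m over full span:
  y_1 = -wx²(L-x)²/(24EI) = -(-11)·8²·(16-8)²/(24·20000) = 176/1875 m
Load 2 — applied couple M₀=12 kN·m at a=48/5 m (b=L-a=32/5):
  y_2 = (R_Ax³/6 - M_Ax²/2)/EI  [x≤a] with R_A=27/25, M_A=96/25 = ((27/25)·8³/6 - (96/25)·8²/2)/20000 = -24/15625 m
Load 3 — triangular load w₀=-2 kN/m (0→w₀ over full span):
  y_3 = -w₀x²(L-x)²(x+2L)/(120LEI) = -(-2)·8²·(16-8)²·(8+2·16)/(120·16·20000) = 16/1875 m
Load 4 — point force P=-14 kN at a=32/3 m (b=L-a=16/3):
  y_4 = -Pb²x²(3aL-(3a+b)x)/(6L³EI)  [x≤a] = -(-14)·(16/3)²·8²·(3·(32/3)·16-(3·(32/3)+(16/3))·8)/(6·16³·20000) = 112/10125 m
Superposition: y = Σ y_i = 141656/1265625 m ≈ 0.111926 m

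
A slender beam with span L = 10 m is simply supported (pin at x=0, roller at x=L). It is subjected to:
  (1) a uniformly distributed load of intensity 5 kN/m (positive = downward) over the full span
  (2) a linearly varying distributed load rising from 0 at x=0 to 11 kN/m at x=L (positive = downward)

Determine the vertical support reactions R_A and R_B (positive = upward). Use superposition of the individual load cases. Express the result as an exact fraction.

Load 1 — uniform load w=5 kN/m over full span:
  R_A = wL/2 = 5·10/2 = 25 kN
  R_B = wL/2 = 5·10/2 = 25 kN
Load 2 — triangular load w₀=11 kN/m (0→w₀ over full span):
  R_A = w₀L/6 = 11·10/6 = 55/3 kN
  R_B = w₀L/3 = 11·10/3 = 110/3 kN
Superposition: R_A = 130/3 kN, R_B = 185/3 kN

R_A = 130/3 kN, R_B = 185/3 kN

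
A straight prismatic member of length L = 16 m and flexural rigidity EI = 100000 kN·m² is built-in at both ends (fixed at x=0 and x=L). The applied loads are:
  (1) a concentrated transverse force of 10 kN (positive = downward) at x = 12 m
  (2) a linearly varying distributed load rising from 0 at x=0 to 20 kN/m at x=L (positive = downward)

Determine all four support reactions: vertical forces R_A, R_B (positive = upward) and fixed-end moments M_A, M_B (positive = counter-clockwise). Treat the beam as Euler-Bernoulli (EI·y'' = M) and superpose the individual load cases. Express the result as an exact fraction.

R_A = 793/16 kN, M_A = 1069/6 kN·m, R_B = 1927/16 kN, M_B = -557/2 kN·m

Load 1 — point force P=10 kN at a=12 m (b=L-a=4):
  R_A = Pb²(3a+b)/L³ = 10·4²·(3·12+4)/16³ = 25/16 kN
  M_A = Pab²/L² = 10·12·4²/16² = 15/2 kN·m
  R_B = Pa²(a+3b)/L³ = 10·12²·(12+3·4)/16³ = 135/16 kN
  M_B = -Pa²b/L² = -10·12²·4/16² = -45/2 kN·m
Load 2 — triangular load w₀=20 kN/m (0→w₀ over full span):
  R_A = 3w₀L/20 = 3·20·16/20 = 48 kN
  M_A = w₀L²/30 = 20·16²/30 = 512/3 kN·m
  R_B = 7w₀L/20 = 7·20·16/20 = 112 kN
  M_B = -w₀L²/20 = -20·16²/20 = -256 kN·m
Superposition: R_A = 793/16 kN, M_A = 1069/6 kN·m, R_B = 1927/16 kN, M_B = -557/2 kN·m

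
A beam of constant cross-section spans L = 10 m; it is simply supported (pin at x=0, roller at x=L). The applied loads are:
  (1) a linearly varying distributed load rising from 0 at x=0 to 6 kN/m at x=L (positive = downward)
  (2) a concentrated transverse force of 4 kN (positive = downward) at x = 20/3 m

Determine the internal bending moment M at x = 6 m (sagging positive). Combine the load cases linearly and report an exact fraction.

Load 1 — triangular load w₀=6 kN/m (0→w₀ over full span):
  M_1 = w₀Lx/6 - w₀x³/(6L) = 6·10·6/6 - 6·6³/(6·10) = 192/5 kN·m
Load 2 — point force P=4 kN at a=20/3 m (b=L-a=10/3):
  M_2 = Pbx/L  [x≤a] = 4·(10/3)·6/10 = 8 kN·m
Superposition: M = Σ M_i = 232/5 kN·m ≈ 46.400000 kN·m

M(6) = 232/5 kN·m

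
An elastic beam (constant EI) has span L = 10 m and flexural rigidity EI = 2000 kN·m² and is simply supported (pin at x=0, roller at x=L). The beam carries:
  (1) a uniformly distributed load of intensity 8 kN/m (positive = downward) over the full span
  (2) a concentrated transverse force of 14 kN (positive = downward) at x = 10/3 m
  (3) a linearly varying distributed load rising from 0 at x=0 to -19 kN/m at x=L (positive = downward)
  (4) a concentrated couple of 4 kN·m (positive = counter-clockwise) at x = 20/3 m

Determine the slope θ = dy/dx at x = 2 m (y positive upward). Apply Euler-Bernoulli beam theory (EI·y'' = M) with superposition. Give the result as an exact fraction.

Load 1 — uniform load w=8 kN/m over full span:
  θ_1 = -w(L³-6Lx²+4x³)/(24EI) = -8·(10³-6·10·2²+4·2³)/(24·2000) = -33/250 rad
Load 2 — point force P=14 kN at a=10/3 m (b=L-a=20/3):
  θ_2 = -Pb(L²-b²-3x²)/(6LEI)  [x≤a] = -14·(20/3)·(10²-(20/3)²-3·2²)/(6·10·2000) = -343/10125 rad
Load 3 — triangular load w₀=-19 kN/m (0→w₀ over full span):
  θ_3 = -w₀(7L⁴-30L²x²+15x⁴)/(360LEI) = -(-19)·(7·10⁴-30·10²·2²+15·2⁴)/(360·10·2000) = 1729/11250 rad
Load 4 — applied couple M₀=4 kN·m at a=20/3 m (b=L-a=10/3):
  θ_4 = (M₀x²/(2L)+C₁)/EI  [x≤a] with C₁=M₀(3b²-L²)/(6L)=-40/9 = (4·2²/(2·10)+(-40/9))/2000 = -41/22500 rad
Superposition: θ = Σ θ_i = -2837/202500 rad ≈ -0.014010 rad

θ(2) = -2837/202500 rad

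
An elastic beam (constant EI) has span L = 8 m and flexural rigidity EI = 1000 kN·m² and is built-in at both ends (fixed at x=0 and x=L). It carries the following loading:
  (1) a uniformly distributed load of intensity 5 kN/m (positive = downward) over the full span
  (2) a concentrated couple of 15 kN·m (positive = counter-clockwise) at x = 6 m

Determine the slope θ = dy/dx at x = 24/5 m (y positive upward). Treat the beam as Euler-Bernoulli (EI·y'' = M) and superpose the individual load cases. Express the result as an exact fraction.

θ(24/5) = 301/25000 rad

Load 1 — uniform load w=5 kN/m over full span:
  θ_1 = -wx(L-x)(L-2x)/(12EI) = -5·(24/5)·(8-(24/5))·(8-2·(24/5))/(12·1000) = 32/3125 rad
Load 2 — applied couple M₀=15 kN·m at a=6 m (b=L-a=2):
  θ_2 = (R_Ax²/2 - M_Ax)/EI  [x≤a] with R_A=135/64, M_A=75/16 = ((135/64)·(24/5)²/2 - (75/16)·(24/5))/1000 = 9/5000 rad
Superposition: θ = Σ θ_i = 301/25000 rad ≈ 0.012040 rad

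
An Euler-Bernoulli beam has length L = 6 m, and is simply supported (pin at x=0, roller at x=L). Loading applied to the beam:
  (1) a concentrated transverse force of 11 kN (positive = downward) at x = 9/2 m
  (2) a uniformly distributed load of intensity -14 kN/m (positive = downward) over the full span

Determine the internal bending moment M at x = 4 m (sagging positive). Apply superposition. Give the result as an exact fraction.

M(4) = -45 kN·m

Load 1 — point force P=11 kN at a=9/2 m (b=L-a=3/2):
  M_1 = Pbx/L  [x≤a] = 11·(3/2)·4/6 = 11 kN·m
Load 2 — uniform load w=-14 kN/m over full span:
  M_2 = wx(L-x)/2 = (-14)·4·(6-4)/2 = -56 kN·m
Superposition: M = Σ M_i = -45 kN·m ≈ -45.000000 kN·m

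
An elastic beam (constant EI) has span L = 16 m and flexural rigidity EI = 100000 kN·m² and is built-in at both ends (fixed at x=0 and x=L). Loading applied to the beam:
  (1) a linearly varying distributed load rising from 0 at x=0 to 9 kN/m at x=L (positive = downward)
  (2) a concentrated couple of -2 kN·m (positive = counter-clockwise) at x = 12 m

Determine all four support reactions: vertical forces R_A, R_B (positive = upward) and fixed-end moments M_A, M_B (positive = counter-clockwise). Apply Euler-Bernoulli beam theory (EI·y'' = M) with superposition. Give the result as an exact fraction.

R_A = 6867/320 kN, M_A = 3047/40 kN·m, R_B = 16173/320 kN, M_B = -4593/40 kN·m

Load 1 — triangular load w₀=9 kN/m (0→w₀ over full span):
  R_A = 3w₀L/20 = 3·9·16/20 = 108/5 kN
  M_A = w₀L²/30 = 9·16²/30 = 384/5 kN·m
  R_B = 7w₀L/20 = 7·9·16/20 = 252/5 kN
  M_B = -w₀L²/20 = -9·16²/20 = -576/5 kN·m
Load 2 — applied couple M₀=-2 kN·m at a=12 m (b=L-a=4):
  R_A = 6M₀ab/L³ = 6·(-2)·12·4/16³ = -9/64 kN
  M_A = M₀b(2a-b)/L² = (-2)·4·(2·12-4)/16² = -5/8 kN·m
  R_B = -6M₀ab/L³ = -6·(-2)·12·4/16³ = 9/64 kN
  M_B = M₀a(2b-a)/L² = (-2)·12·(2·4-12)/16² = 3/8 kN·m
Superposition: R_A = 6867/320 kN, M_A = 3047/40 kN·m, R_B = 16173/320 kN, M_B = -4593/40 kN·m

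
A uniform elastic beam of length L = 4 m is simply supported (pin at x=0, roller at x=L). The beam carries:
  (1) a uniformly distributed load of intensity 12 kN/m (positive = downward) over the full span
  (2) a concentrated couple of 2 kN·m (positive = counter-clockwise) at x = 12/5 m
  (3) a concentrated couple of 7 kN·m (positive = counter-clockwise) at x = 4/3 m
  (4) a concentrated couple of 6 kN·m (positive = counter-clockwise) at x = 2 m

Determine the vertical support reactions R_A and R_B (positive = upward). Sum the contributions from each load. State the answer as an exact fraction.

R_A = 111/4 kN, R_B = 81/4 kN

Load 1 — uniform load w=12 kN/m over full span:
  R_A = wL/2 = 12·4/2 = 24 kN
  R_B = wL/2 = 12·4/2 = 24 kN
Load 2 — applied couple M₀=2 kN·m at a=12/5 m (b=L-a=8/5):
  R_A = M₀/L = 2/4 = 1/2 kN
  R_B = -M₀/L = -2/4 = -1/2 kN
Load 3 — applied couple M₀=7 kN·m at a=4/3 m (b=L-a=8/3):
  R_A = M₀/L = 7/4 kN
  R_B = -M₀/L = -7/4 kN
Load 4 — applied couple M₀=6 kN·m at a=2 m (b=L-a=2):
  R_A = M₀/L = 6/4 = 3/2 kN
  R_B = -M₀/L = -6/4 = -3/2 kN
Superposition: R_A = 111/4 kN, R_B = 81/4 kN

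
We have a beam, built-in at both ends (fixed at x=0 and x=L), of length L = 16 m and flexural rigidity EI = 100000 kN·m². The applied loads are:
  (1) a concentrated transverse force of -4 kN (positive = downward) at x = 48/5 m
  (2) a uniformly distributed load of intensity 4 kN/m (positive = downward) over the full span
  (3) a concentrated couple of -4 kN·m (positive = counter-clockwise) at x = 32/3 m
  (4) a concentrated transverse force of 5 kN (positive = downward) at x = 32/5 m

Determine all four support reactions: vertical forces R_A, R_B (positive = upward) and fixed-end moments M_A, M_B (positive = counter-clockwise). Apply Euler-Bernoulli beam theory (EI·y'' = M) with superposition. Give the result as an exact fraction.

R_A = 12562/375 kN, M_A = 11172/125 kN·m, R_B = 11813/375 kN, M_B = -31424/375 kN·m

Load 1 — point force P=-4 kN at a=48/5 m (b=L-a=32/5):
  R_A = Pb²(3a+b)/L³ = (-4)·(32/5)²·(3·(48/5)+(32/5))/16³ = -176/125 kN
  M_A = Pab²/L² = (-4)·(48/5)·(32/5)²/16² = -768/125 kN·m
  R_B = Pa²(a+3b)/L³ = (-4)·(48/5)²·((48/5)+3·(32/5))/16³ = -324/125 kN
  M_B = -Pa²b/L² = -(-4)·(48/5)²·(32/5)/16² = 1152/125 kN·m
Load 2 — uniform load w=4 kN/m over full span:
  R_A = wL/2 = 4·16/2 = 32 kN
  M_A = wL²/12 = 4·16²/12 = 256/3 kN·m
  R_B = wL/2 = 4·16/2 = 32 kN
  M_B = -wL²/12 = -4·16²/12 = -256/3 kN·m
Load 3 — applied couple M₀=-4 kN·m at a=32/3 m (b=L-a=16/3):
  R_A = 6M₀ab/L³ = 6·(-4)·(32/3)·(16/3)/16³ = -1/3 kN
  M_A = M₀b(2a-b)/L² = (-4)·(16/3)·(2·(32/3)-(16/3))/16² = -4/3 kN·m
  R_B = -6M₀ab/L³ = -6·(-4)·(32/3)·(16/3)/16³ = 1/3 kN
  M_B = M₀a(2b-a)/L² = (-4)·(32/3)·(2·(16/3)-(32/3))/16² = 0 kN·m
Load 4 — point force P=5 kN at a=32/5 m (b=L-a=48/5):
  R_A = Pb²(3a+b)/L³ = 5·(48/5)²·(3·(32/5)+(48/5))/16³ = 81/25 kN
  M_A = Pab²/L² = 5·(32/5)·(48/5)²/16² = 288/25 kN·m
  R_B = Pa²(a+3b)/L³ = 5·(32/5)²·((32/5)+3·(48/5))/16³ = 44/25 kN
  M_B = -Pa²b/L² = -5·(32/5)²·(48/5)/16² = -192/25 kN·m
Superposition: R_A = 12562/375 kN, M_A = 11172/125 kN·m, R_B = 11813/375 kN, M_B = -31424/375 kN·m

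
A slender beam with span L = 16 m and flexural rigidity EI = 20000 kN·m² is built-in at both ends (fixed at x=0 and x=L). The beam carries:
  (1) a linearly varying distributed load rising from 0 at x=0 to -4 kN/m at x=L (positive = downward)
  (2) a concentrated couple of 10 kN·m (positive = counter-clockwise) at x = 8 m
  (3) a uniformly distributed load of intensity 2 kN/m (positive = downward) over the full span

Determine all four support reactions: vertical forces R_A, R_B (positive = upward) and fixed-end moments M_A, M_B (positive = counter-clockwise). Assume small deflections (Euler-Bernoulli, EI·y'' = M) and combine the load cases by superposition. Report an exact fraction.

Load 1 — triangular load w₀=-4 kN/m (0→w₀ over full span):
  R_A = 3w₀L/20 = 3·(-4)·16/20 = -48/5 kN
  M_A = w₀L²/30 = (-4)·16²/30 = -512/15 kN·m
  R_B = 7w₀L/20 = 7·(-4)·16/20 = -112/5 kN
  M_B = -w₀L²/20 = -(-4)·16²/20 = 256/5 kN·m
Load 2 — applied couple M₀=10 kN·m at a=8 m (b=L-a=8):
  R_A = 6M₀ab/L³ = 6·10·8·8/16³ = 15/16 kN
  M_A = M₀b(2a-b)/L² = 10·8·(2·8-8)/16² = 5/2 kN·m
  R_B = -6M₀ab/L³ = -6·10·8·8/16³ = -15/16 kN
  M_B = M₀a(2b-a)/L² = 10·8·(2·8-8)/16² = 5/2 kN·m
Load 3 — uniform load w=2 kN/m over full span:
  R_A = wL/2 = 2·16/2 = 16 kN
  M_A = wL²/12 = 2·16²/12 = 128/3 kN·m
  R_B = wL/2 = 2·16/2 = 16 kN
  M_B = -wL²/12 = -2·16²/12 = -128/3 kN·m
Superposition: R_A = 587/80 kN, M_A = 331/30 kN·m, R_B = -587/80 kN, M_B = 331/30 kN·m

R_A = 587/80 kN, M_A = 331/30 kN·m, R_B = -587/80 kN, M_B = 331/30 kN·m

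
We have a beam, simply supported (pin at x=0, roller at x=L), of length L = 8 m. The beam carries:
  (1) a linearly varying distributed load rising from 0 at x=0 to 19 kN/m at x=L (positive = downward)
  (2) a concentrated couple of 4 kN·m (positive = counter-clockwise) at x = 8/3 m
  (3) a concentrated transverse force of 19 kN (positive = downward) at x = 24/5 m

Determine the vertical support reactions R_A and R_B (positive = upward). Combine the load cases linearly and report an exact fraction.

R_A = 1003/30 kN, R_B = 1847/30 kN

Load 1 — triangular load w₀=19 kN/m (0→w₀ over full span):
  R_A = w₀L/6 = 19·8/6 = 76/3 kN
  R_B = w₀L/3 = 19·8/3 = 152/3 kN
Load 2 — applied couple M₀=4 kN·m at a=8/3 m (b=L-a=16/3):
  R_A = M₀/L = 4/8 = 1/2 kN
  R_B = -M₀/L = -4/8 = -1/2 kN
Load 3 — point force P=19 kN at a=24/5 m (b=L-a=16/5):
  R_A = Pb/L = 19·(16/5)/8 = 38/5 kN
  R_B = Pa/L = 19·(24/5)/8 = 57/5 kN
Superposition: R_A = 1003/30 kN, R_B = 1847/30 kN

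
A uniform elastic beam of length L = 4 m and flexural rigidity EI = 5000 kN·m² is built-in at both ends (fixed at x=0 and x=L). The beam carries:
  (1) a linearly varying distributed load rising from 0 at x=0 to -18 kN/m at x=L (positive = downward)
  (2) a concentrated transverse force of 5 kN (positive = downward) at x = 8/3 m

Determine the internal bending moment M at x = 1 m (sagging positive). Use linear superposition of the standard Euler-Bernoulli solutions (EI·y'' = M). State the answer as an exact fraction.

Load 1 — triangular load w₀=-18 kN/m (0→w₀ over full span):
  M_1 = 3w₀Lx/20 - w₀L²/30 - w₀x³/(6L) = 3·(-18)·4·1/20 - (-18)·4²/30 - (-18)·1³/(6·4) = -9/20 kN·m
Load 2 — point force P=5 kN at a=8/3 m (b=L-a=4/3):
  M_2 = Pb²(3a+b)x/L³ - Pab²/L²  [x≤a] = 5·(4/3)²·(3·(8/3)+(4/3))·1/4³ - 5·(8/3)·(4/3)²/4² = -5/27 kN·m
Superposition: M = Σ M_i = -343/540 kN·m ≈ -0.635185 kN·m

M(1) = -343/540 kN·m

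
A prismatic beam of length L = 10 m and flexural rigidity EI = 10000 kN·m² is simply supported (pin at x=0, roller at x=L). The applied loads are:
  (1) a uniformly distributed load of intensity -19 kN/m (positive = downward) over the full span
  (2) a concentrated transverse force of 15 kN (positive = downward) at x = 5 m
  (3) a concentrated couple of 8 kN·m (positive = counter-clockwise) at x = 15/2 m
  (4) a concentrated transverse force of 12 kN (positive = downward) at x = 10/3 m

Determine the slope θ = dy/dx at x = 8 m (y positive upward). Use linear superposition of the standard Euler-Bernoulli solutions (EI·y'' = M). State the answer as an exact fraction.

θ(8) = -262561/5400000 rad

Load 1 — uniform load w=-19 kN/m over full span:
  θ_1 = -w(L³-6Lx²+4x³)/(24EI) = -(-19)·(10³-6·10·8²+4·8³)/(24·10000) = -627/10000 rad
Load 2 — point force P=15 kN at a=5 m (b=L-a=5):
  θ_2 = -Pa(2L²-6Lx+3x²+a²)/(6LEI)  [x>a] = -15·5·(2·10²-6·10·8+3·8²+5²)/(6·10·10000) = 63/8000 rad
Load 3 — applied couple M₀=8 kN·m at a=15/2 m (b=L-a=5/2):
  θ_3 = (M₀x²/(2L)-M₀(x-a)+C₁)/EI  [x>a] with C₁=M₀(3b²-L²)/(6L)=-65/6 = (8·8²/(2·10)-8·(8-(15/2))+(-65/6))/10000 = 323/300000 rad
Load 4 — point force P=12 kN at a=10/3 m (b=L-a=20/3):
  θ_4 = -Pa(2L²-6Lx+3x²+a²)/(6LEI)  [x>a] = -12·(10/3)·(2·10²-6·10·8+3·8²+(10/3)²)/(6·10·10000) = 173/33750 rad
Superposition: θ = Σ θ_i = -262561/5400000 rad ≈ -0.048622 rad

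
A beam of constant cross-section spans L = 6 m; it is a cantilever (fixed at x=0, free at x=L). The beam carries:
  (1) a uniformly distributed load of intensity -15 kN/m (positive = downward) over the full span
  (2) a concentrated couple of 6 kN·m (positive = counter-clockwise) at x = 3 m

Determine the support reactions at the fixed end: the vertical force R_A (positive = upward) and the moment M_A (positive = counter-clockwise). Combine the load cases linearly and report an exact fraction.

R_A = -90 kN, M_A = -276 kN·m

Load 1 — uniform load w=-15 kN/m over full span:
  R_A = wL = (-15)·6 = -90 kN
  M_A = wL²/2 = (-15)·6²/2 = -270 kN·m
Load 2 — applied couple M₀=6 kN·m at a=3 m (b=L-a=3):
  R_A = 0 kN
  M_A = -M₀ = -6 kN·m
Superposition: R_A = -90 kN, M_A = -276 kN·m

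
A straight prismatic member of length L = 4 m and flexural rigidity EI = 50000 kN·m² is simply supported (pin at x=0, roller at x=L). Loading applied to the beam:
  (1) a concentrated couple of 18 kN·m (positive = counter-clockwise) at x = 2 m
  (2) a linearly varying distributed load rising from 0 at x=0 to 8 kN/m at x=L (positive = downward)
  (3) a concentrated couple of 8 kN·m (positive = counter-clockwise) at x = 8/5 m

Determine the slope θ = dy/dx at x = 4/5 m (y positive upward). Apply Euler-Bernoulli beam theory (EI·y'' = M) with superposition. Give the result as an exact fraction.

θ(4/5) = -49367/281250000 rad

Load 1 — applied couple M₀=18 kN·m at a=2 m (b=L-a=2):
  θ_1 = (M₀x²/(2L)+C₁)/EI  [x≤a] with C₁=M₀(3b²-L²)/(6L)=-3 = (18·(4/5)²/(2·4)+(-3))/50000 = -39/1250000 rad
Load 2 — triangular load w₀=8 kN/m (0→w₀ over full span):
  θ_2 = -w₀(7L⁴-30L²x²+15x⁴)/(360LEI) = -8·(7·4⁴-30·4²·(4/5)²+15·(4/5)⁴)/(360·4·50000) = -2912/17578125 rad
Load 3 — applied couple M₀=8 kN·m at a=8/5 m (b=L-a=12/5):
  θ_3 = (M₀x²/(2L)+C₁)/EI  [x≤a] with C₁=M₀(3b²-L²)/(6L)=32/75 = (8·(4/5)²/(2·4)+(32/75))/50000 = 1/46875 rad
Superposition: θ = Σ θ_i = -49367/281250000 rad ≈ -0.000176 rad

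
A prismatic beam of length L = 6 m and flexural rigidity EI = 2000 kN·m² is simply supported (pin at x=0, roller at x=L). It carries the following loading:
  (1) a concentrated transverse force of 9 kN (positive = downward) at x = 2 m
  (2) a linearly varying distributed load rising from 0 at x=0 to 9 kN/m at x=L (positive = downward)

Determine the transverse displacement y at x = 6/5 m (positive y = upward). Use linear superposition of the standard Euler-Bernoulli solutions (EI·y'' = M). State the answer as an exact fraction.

y(6/5) = -63546/1953125 m

Load 1 — point force P=9 kN at a=2 m (b=L-a=4):
  y_1 = -Pbx(L²-b²-x²)/(6LEI)  [x≤a] = -9·4·(6/5)·(6²-4²-(6/5)²)/(6·6·2000) = -174/15625 m
Load 2 — triangular load w₀=9 kN/m (0→w₀ over full span):
  y_2 = -w₀x(7L⁴-10L²x²+3x⁴)/(360LEI) = -9·(6/5)·(7·6⁴-10·6²·(6/5)²+3·(6/5)⁴)/(360·6·2000) = -41796/1953125 m
Superposition: y = Σ y_i = -63546/1953125 m ≈ -0.032536 m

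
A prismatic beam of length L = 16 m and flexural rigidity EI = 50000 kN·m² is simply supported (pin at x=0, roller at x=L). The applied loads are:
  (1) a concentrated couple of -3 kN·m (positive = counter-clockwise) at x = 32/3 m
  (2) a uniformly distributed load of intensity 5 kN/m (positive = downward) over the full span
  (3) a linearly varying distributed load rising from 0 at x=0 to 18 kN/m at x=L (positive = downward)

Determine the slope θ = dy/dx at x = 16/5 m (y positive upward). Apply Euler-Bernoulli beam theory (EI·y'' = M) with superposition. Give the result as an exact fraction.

Load 1 — applied couple M₀=-3 kN·m at a=32/3 m (b=L-a=16/3):
  θ_1 = (M₀x²/(2L)+C₁)/EI  [x≤a] with C₁=M₀(3b²-L²)/(6L)=16/3 = ((-3)·(16/5)²/(2·16)+(16/3))/50000 = 41/468750 rad
Load 2 — uniform load w=5 kN/m over full span:
  θ_2 = -w(L³-6Lx²+4x³)/(24EI) = -5·(16³-6·16·(16/5)²+4·(16/5)³)/(24·50000) = -1056/78125 rad
Load 3 — triangular load w₀=18 kN/m (0→w₀ over full span):
  θ_3 = -w₀(7L⁴-30L²x²+15x⁴)/(360LEI) = -18·(7·16⁴-30·16²·(16/5)²+15·(16/5)⁴)/(360·16·50000) = -46592/1953125 rad
Superposition: θ = Σ θ_i = -436927/11718750 rad ≈ -0.037284 rad

θ(16/5) = -436927/11718750 rad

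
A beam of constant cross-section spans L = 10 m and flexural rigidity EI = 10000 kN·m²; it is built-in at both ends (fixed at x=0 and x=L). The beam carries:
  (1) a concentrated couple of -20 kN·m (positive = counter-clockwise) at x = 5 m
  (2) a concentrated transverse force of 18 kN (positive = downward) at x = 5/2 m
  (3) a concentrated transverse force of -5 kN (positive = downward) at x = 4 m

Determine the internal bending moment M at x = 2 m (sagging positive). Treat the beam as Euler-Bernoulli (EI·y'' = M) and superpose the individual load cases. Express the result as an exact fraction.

Load 1 — applied couple M₀=-20 kN·m at a=5 m (b=L-a=5):
  M_1 = R_Ax - M_A  [x≤a] with R_A=-3, M_A=-5 = (-3)·2 - (-5) = -1 kN·m
Load 2 — point force P=18 kN at a=5/2 m (b=L-a=15/2):
  M_2 = Pb²(3a+b)x/L³ - Pab²/L²  [x≤a] = 18·(15/2)²·(3·(5/2)+(15/2))·2/10³ - 18·(5/2)·(15/2)²/10² = 81/16 kN·m
Load 3 — point force P=-5 kN at a=4 m (b=L-a=6):
  M_3 = Pb²(3a+b)x/L³ - Pab²/L²  [x≤a] = (-5)·6²·(3·4+6)·2/10³ - (-5)·4·6²/10² = 18/25 kN·m
Superposition: M = Σ M_i = 1913/400 kN·m ≈ 4.782500 kN·m

M(2) = 1913/400 kN·m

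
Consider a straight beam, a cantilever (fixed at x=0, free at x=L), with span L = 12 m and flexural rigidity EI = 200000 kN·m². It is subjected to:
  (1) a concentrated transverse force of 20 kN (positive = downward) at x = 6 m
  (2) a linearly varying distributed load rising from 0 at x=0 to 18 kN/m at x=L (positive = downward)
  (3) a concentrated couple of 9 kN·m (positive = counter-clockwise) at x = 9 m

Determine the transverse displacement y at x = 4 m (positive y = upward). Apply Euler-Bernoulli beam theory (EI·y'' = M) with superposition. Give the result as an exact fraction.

Load 1 — point force P=20 kN at a=6 m (b=L-a=6):
  y_1 = -Px²(3a-x)/(6EI)  [x≤a] = -20·4²·(3·6-4)/(6·200000) = -7/1875 m
Load 2 — triangular load w₀=18 kN/m (0→w₀ over full span):
  y_2 = (w₀Lx³/12-w₀L²x²/6-w₀x⁵/(120L))/EI = (18·12·4³/12-18·12²·4²/6-18·4⁵/(120·12))/200000 = -451/15625 m
Load 3 — applied couple M₀=9 kN·m at a=9 m (b=L-a=3):
  y_3 = M₀x²/(2EI)  [x≤a] = 9·4²/(2·200000) = 9/25000 m
Superposition: y = Σ y_i = -12089/375000 m ≈ -0.032237 m

y(4) = -12089/375000 m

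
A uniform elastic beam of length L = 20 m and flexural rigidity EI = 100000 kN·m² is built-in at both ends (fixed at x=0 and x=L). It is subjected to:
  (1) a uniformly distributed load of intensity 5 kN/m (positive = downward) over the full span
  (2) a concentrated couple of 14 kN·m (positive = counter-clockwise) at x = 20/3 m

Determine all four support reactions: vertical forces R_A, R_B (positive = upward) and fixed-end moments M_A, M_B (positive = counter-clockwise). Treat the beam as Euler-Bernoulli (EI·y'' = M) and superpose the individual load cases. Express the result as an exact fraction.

Load 1 — uniform load w=5 kN/m over full span:
  R_A = wL/2 = 5·20/2 = 50 kN
  M_A = wL²/12 = 5·20²/12 = 500/3 kN·m
  R_B = wL/2 = 5·20/2 = 50 kN
  M_B = -wL²/12 = -5·20²/12 = -500/3 kN·m
Load 2 — applied couple M₀=14 kN·m at a=20/3 m (b=L-a=40/3):
  R_A = 6M₀ab/L³ = 6·14·(20/3)·(40/3)/20³ = 14/15 kN
  M_A = M₀b(2a-b)/L² = 14·(40/3)·(2·(20/3)-(40/3))/20² = 0 kN·m
  R_B = -6M₀ab/L³ = -6·14·(20/3)·(40/3)/20³ = -14/15 kN
  M_B = M₀a(2b-a)/L² = 14·(20/3)·(2·(40/3)-(20/3))/20² = 14/3 kN·m
Superposition: R_A = 764/15 kN, M_A = 500/3 kN·m, R_B = 736/15 kN, M_B = -162 kN·m

R_A = 764/15 kN, M_A = 500/3 kN·m, R_B = 736/15 kN, M_B = -162 kN·m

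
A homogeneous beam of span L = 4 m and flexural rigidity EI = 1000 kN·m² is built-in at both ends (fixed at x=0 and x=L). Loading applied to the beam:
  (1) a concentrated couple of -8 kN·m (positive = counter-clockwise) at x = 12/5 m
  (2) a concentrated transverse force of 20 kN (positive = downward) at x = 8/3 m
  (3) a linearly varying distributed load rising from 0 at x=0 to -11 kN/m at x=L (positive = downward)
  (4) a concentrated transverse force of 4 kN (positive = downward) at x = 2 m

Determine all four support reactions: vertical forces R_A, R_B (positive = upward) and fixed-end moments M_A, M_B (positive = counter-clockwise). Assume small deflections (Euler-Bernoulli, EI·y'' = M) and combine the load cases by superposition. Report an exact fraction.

R_A = -1549/675 kN, M_A = -338/675 kN·m, R_B = 2899/675 kN, M_B = -4058/675 kN·m

Load 1 — applied couple M₀=-8 kN·m at a=12/5 m (b=L-a=8/5):
  R_A = 6M₀ab/L³ = 6·(-8)·(12/5)·(8/5)/4³ = -72/25 kN
  M_A = M₀b(2a-b)/L² = (-8)·(8/5)·(2·(12/5)-(8/5))/4² = -64/25 kN·m
  R_B = -6M₀ab/L³ = -6·(-8)·(12/5)·(8/5)/4³ = 72/25 kN
  M_B = M₀a(2b-a)/L² = (-8)·(12/5)·(2·(8/5)-(12/5))/4² = -24/25 kN·m
Load 2 — point force P=20 kN at a=8/3 m (b=L-a=4/3):
  R_A = Pb²(3a+b)/L³ = 20·(4/3)²·(3·(8/3)+(4/3))/4³ = 140/27 kN
  M_A = Pab²/L² = 20·(8/3)·(4/3)²/4² = 160/27 kN·m
  R_B = Pa²(a+3b)/L³ = 20·(8/3)²·((8/3)+3·(4/3))/4³ = 400/27 kN
  M_B = -Pa²b/L² = -20·(8/3)²·(4/3)/4² = -320/27 kN·m
Load 3 — triangular load w₀=-11 kN/m (0→w₀ over full span):
  R_A = 3w₀L/20 = 3·(-11)·4/20 = -33/5 kN
  M_A = w₀L²/30 = (-11)·4²/30 = -88/15 kN·m
  R_B = 7w₀L/20 = 7·(-11)·4/20 = -77/5 kN
  M_B = -w₀L²/20 = -(-11)·4²/20 = 44/5 kN·m
Load 4 — point force P=4 kN at a=2 m (b=L-a=2):
  R_A = Pb²(3a+b)/L³ = 4·2²·(3·2+2)/4³ = 2 kN
  M_A = Pab²/L² = 4·2·2²/4² = 2 kN·m
  R_B = Pa²(a+3b)/L³ = 4·2²·(2+3·2)/4³ = 2 kN
  M_B = -Pa²b/L² = -4·2²·2/4² = -2 kN·m
Superposition: R_A = -1549/675 kN, M_A = -338/675 kN·m, R_B = 2899/675 kN, M_B = -4058/675 kN·m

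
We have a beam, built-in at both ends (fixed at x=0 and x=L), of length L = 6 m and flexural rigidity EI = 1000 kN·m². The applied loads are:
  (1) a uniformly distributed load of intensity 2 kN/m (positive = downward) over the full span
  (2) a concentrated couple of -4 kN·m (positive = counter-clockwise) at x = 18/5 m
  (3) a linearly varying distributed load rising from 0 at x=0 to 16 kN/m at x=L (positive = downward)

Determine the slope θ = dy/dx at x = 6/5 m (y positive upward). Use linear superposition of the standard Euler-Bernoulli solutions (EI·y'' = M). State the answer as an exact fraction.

Load 1 — uniform load w=2 kN/m over full span:
  θ_1 = -wx(L-x)(L-2x)/(12EI) = -2·(6/5)·(6-(6/5))·(6-2·(6/5))/(12·1000) = -54/15625 rad
Load 2 — applied couple M₀=-4 kN·m at a=18/5 m (b=L-a=12/5):
  θ_2 = (R_Ax²/2 - M_Ax)/EI  [x≤a] with R_A=-24/25, M_A=-32/25 = ((-24/25)·(6/5)²/2 - (-32/25)·(6/5))/1000 = 66/78125 rad
Load 3 — triangular load w₀=16 kN/m (0→w₀ over full span):
  θ_3 = -w₀(2x(L-x)(L-2x)(x+2L)+x²(L-x)²)/(120LEI) = -16·(2·(6/5)·(6-(6/5))·(6-2·(6/5))·((6/5)+2·6)+(6/5)²·(6-(6/5))²)/(120·6·1000) = -1008/78125 rad
Superposition: θ = Σ θ_i = -1212/78125 rad ≈ -0.015514 rad

θ(6/5) = -1212/78125 rad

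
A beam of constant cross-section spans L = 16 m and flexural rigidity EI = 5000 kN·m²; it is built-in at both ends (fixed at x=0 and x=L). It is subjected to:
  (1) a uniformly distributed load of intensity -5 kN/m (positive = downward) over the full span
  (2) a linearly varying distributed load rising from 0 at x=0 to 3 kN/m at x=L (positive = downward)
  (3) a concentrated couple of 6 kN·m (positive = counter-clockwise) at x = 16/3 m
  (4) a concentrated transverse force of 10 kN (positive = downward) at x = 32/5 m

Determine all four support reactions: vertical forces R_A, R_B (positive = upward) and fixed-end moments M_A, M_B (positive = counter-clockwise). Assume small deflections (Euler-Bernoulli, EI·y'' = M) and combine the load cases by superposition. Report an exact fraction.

R_A = -1291/50 kN, M_A = -4352/75 kN·m, R_B = -1009/50 kN, M_B = 4118/75 kN·m

Load 1 — uniform load w=-5 kN/m over full span:
  R_A = wL/2 = (-5)·16/2 = -40 kN
  M_A = wL²/12 = (-5)·16²/12 = -320/3 kN·m
  R_B = wL/2 = (-5)·16/2 = -40 kN
  M_B = -wL²/12 = -(-5)·16²/12 = 320/3 kN·m
Load 2 — triangular load w₀=3 kN/m (0→w₀ over full span):
  R_A = 3w₀L/20 = 3·3·16/20 = 36/5 kN
  M_A = w₀L²/30 = 3·16²/30 = 128/5 kN·m
  R_B = 7w₀L/20 = 7·3·16/20 = 84/5 kN
  M_B = -w₀L²/20 = -3·16²/20 = -192/5 kN·m
Load 3 — applied couple M₀=6 kN·m at a=16/3 m (b=L-a=32/3):
  R_A = 6M₀ab/L³ = 6·6·(16/3)·(32/3)/16³ = 1/2 kN
  M_A = M₀b(2a-b)/L² = 6·(32/3)·(2·(16/3)-(32/3))/16² = 0 kN·m
  R_B = -6M₀ab/L³ = -6·6·(16/3)·(32/3)/16³ = -1/2 kN
  M_B = M₀a(2b-a)/L² = 6·(16/3)·(2·(32/3)-(16/3))/16² = 2 kN·m
Load 4 — point force P=10 kN at a=32/5 m (b=L-a=48/5):
  R_A = Pb²(3a+b)/L³ = 10·(48/5)²·(3·(32/5)+(48/5))/16³ = 162/25 kN
  M_A = Pab²/L² = 10·(32/5)·(48/5)²/16² = 576/25 kN·m
  R_B = Pa²(a+3b)/L³ = 10·(32/5)²·((32/5)+3·(48/5))/16³ = 88/25 kN
  M_B = -Pa²b/L² = -10·(32/5)²·(48/5)/16² = -384/25 kN·m
Superposition: R_A = -1291/50 kN, M_A = -4352/75 kN·m, R_B = -1009/50 kN, M_B = 4118/75 kN·m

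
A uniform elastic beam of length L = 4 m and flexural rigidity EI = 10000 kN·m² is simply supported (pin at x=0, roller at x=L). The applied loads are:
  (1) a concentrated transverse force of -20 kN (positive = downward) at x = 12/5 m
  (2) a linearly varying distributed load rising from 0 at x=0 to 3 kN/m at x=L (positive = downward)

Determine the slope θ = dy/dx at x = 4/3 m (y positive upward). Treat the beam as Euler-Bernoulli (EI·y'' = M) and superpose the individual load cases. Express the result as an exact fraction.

Load 1 — point force P=-20 kN at a=12/5 m (b=L-a=8/5):
  θ_1 = -Pb(L²-b²-3x²)/(6LEI)  [x≤a] = -(-20)·(8/5)·(4²-(8/5)²-3·(4/3)²)/(6·4·10000) = 152/140625 rad
Load 2 — triangular load w₀=3 kN/m (0→w₀ over full span):
  θ_2 = -w₀(7L⁴-30L²x²+15x⁴)/(360LEI) = -3·(7·4⁴-30·4²·(4/3)²+15·(4/3)⁴)/(360·4·10000) = -52/253125 rad
Superposition: θ = Σ θ_i = 1108/1265625 rad ≈ 0.000875 rad

θ(4/3) = 1108/1265625 rad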